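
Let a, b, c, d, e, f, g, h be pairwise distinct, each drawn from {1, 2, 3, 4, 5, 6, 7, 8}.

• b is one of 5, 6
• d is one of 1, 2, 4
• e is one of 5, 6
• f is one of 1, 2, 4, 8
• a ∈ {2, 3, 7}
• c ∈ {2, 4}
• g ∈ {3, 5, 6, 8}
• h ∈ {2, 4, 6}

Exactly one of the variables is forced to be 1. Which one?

Among the 8 variables, 7 fits only a (and all 8 values in {1, 2, 3, 4, 5, 6, 7, 8} must be used), so a = 7.
The 7 still-open variables together cover exactly {1, 2, 3, 4, 5, 6, 8} — 7 values for 7 variables — and 3 appears only in g's list, so g = 3.
The 6 still-open variables draw from only 6 values {1, 2, 4, 5, 6, 8}, so each is used; only f can be 8, hence f = 8.
Among the 5 still-open variables, 1 fits only d (and all 5 values in {1, 2, 4, 5, 6} must be used), so d = 1.

d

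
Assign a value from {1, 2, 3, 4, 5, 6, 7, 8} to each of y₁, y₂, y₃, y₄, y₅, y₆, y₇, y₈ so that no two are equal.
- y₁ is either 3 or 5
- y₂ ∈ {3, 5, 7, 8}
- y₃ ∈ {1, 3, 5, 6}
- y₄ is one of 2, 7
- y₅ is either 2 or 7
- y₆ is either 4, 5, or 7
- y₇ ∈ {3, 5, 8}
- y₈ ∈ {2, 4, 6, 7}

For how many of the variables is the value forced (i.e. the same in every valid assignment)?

3

The 8 variables together cover exactly {1, 2, 3, 4, 5, 6, 7, 8} — 8 values for 8 variables — and 1 appears only in y₃'s list, so y₃ = 1.
Among the 7 still-open variables, 6 fits only y₈ (and all 7 values in {2, 3, 4, 5, 6, 7, 8} must be used), so y₈ = 6.
The 6 still-open variables together cover exactly {2, 3, 4, 5, 7, 8} — 6 values for 6 variables — and 4 appears only in y₆'s list, so y₆ = 4.
y₄ and y₅ between them cover only {2, 7} — a naked pair. Remove those values from y₂.
Determined: y₃=1, y₆=4, y₈=6. The other variables each still have more than one consistent value. That makes 3.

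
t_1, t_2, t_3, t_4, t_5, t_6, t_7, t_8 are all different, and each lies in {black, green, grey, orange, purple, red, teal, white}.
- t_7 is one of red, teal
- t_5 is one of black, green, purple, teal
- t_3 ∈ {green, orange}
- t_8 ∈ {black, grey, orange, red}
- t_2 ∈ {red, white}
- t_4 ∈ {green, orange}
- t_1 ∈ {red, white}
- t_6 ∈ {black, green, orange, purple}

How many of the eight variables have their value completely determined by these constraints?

Among the 8 variables, grey fits only t_8 (and all 8 values in {black, green, grey, orange, purple, red, teal, white} must be used), so t_8 = grey.
t_1 and t_2 between them cover only {red, white} — a naked pair. Remove those values from t_7.
t_7's domain is down to {teal}, so t_7 = teal. Strike teal from t_5.
t_3 and t_4 share exactly the 2 values {green, orange}; by pigeonhole those values go to them, so strike green, orange from t_5, t_6.
Determined: t_7=teal, t_8=grey. The other variables each still have more than one consistent value. That makes 2.

2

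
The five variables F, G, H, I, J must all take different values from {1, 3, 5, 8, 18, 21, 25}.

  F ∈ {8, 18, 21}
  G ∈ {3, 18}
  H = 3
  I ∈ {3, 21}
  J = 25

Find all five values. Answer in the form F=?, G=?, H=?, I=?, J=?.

F=8, G=18, H=3, I=21, J=25

H has just one choice, so H = 3. Strike 3 from G, I.
I's domain is down to {21}, so I = 21. So F can't be 21.
That leaves J = 25.
G's domain is down to {18}, so G = 18. Eliminate 18 elsewhere: F.
F's domain is down to {8}, so F = 8.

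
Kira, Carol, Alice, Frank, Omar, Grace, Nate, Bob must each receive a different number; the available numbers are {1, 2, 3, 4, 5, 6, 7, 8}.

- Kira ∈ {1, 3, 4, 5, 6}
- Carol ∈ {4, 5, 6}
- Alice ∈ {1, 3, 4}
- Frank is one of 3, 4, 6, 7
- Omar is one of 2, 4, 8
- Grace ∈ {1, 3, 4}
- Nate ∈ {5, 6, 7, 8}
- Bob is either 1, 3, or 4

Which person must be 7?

Among the 8 variables, 2 fits only Omar (and all 8 values in {1, 2, 3, 4, 5, 6, 7, 8} must be used), so Omar = 2.
The 7 still-open variables draw from only 7 values {1, 3, 4, 5, 6, 7, 8}, so each is used; only Nate can be 8, hence Nate = 8.
Among the 6 still-open variables, 7 fits only Frank (and all 6 values in {1, 3, 4, 5, 6, 7} must be used), so Frank = 7.

Frank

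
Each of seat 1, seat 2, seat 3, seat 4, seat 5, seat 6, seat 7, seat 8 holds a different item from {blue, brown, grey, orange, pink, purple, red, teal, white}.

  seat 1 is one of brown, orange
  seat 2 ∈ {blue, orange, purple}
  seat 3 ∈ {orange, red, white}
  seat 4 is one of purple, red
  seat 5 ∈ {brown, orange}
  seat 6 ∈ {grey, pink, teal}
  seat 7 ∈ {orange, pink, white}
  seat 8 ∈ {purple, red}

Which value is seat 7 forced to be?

The 2 variables seat 1 and seat 5 are confined to {brown, orange}, which locks those values in; drop them from seat 2, seat 3, seat 7.
seat 4 and seat 8 share exactly the 2 values {purple, red}; by pigeonhole those values go to them, so strike purple, red from seat 2, seat 3.
seat 2 has just one choice, so seat 2 = blue.
That leaves seat 3 = white. Remove white from seat 7.
So seat 7 = pink.

pink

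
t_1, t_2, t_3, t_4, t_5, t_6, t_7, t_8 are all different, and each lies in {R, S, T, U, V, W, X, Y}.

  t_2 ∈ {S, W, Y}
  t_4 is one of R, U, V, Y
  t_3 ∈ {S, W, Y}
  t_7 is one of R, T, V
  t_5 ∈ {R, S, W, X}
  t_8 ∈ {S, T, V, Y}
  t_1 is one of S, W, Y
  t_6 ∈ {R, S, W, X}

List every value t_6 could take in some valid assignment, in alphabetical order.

R, X

The 8 variables draw from only 8 values {R, S, T, U, V, W, X, Y}, so each is used; only t_4 can be U, hence t_4 = U.
t_1, t_2, t_3 between them cover only {S, W, Y} — a naked triple. Remove those values from t_5, t_6, t_8.
t_5 and t_6 share exactly the 2 values {R, X}; by pigeonhole those values go to them, so strike R, X from t_7.
No further eliminations apply; t_6 can still be any of R, X.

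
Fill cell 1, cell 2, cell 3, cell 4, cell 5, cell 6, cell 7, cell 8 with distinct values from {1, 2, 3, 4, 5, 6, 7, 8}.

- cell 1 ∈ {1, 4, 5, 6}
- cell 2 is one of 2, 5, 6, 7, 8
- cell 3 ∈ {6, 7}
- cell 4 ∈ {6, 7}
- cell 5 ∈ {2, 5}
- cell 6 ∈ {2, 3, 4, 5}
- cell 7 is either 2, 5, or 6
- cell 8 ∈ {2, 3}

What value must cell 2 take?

8

Among the 8 variables, 1 fits only cell 1 (and all 8 values in {1, 2, 3, 4, 5, 6, 7, 8} must be used), so cell 1 = 1.
Among the 7 still-open variables, 4 fits only cell 6 (and all 7 values in {2, 3, 4, 5, 6, 7, 8} must be used), so cell 6 = 4.
The 6 still-open variables together cover exactly {2, 3, 5, 6, 7, 8} — 6 values for 6 variables — and 3 appears only in cell 8's list, so cell 8 = 3.
The 5 still-open variables together cover exactly {2, 5, 6, 7, 8} — 5 values for 5 variables — and 8 appears only in cell 2's list, so cell 2 = 8.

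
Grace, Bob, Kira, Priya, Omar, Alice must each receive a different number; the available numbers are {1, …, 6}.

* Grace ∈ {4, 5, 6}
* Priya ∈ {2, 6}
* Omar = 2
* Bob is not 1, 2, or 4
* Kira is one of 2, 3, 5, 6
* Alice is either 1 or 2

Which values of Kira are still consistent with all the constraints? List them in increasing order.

3, 5

Omar has just one choice, so Omar = 2. So Kira, Priya, Alice can't be 2.
That leaves Alice = 1.
That leaves Priya = 6. Eliminate 6 elsewhere: Grace, Bob, Kira.
The 3 still-open variables together cover exactly {3, 4, 5} — 3 values for 3 variables — and 4 appears only in Grace's list, so Grace = 4.
No further eliminations apply; Kira can still be any of 3, 5.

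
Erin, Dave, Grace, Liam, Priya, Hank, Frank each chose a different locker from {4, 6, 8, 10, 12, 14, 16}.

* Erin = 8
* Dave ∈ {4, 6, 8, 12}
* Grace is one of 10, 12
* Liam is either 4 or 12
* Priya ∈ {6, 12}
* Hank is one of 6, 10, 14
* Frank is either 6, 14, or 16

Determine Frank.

Erin has just one choice, so Erin = 8. Eliminate 8 elsewhere: Dave.
The 6 still-open variables draw from only 6 values {4, 6, 10, 12, 14, 16}, so each is used; only Frank can be 16, hence Frank = 16.

16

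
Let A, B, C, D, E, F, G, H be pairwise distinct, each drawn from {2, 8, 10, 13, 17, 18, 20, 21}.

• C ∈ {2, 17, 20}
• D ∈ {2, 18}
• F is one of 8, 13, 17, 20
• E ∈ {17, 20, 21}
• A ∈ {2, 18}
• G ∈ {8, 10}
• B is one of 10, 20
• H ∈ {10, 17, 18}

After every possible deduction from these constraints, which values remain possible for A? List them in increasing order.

2, 18

Among the 8 variables, 13 fits only F (and all 8 values in {2, 8, 10, 13, 17, 18, 20, 21} must be used), so F = 13.
The 7 still-open variables together cover exactly {2, 8, 10, 17, 18, 20, 21} — 7 values for 7 variables — and 8 appears only in G's list, so G = 8.
Among the 6 still-open variables, 21 fits only E (and all 6 values in {2, 10, 17, 18, 20, 21} must be used), so E = 21.
The 2 variables A and D are confined to {2, 18}, which locks those values in; drop them from C, H.
No further eliminations apply; A can still be any of 2, 18.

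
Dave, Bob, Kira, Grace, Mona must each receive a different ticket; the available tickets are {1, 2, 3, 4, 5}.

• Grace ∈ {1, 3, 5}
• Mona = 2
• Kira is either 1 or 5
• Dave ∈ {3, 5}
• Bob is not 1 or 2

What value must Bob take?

Mona must be 2 (only option left).
The 4 still-open variables together cover exactly {1, 3, 4, 5} — 4 values for 4 variables — and 4 appears only in Bob's list, so Bob = 4.

4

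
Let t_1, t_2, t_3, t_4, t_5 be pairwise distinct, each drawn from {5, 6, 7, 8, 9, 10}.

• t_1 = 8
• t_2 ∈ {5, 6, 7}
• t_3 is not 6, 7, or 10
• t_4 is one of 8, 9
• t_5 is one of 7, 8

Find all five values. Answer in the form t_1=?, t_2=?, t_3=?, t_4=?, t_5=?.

t_1's domain is down to {8}, so t_1 = 8. Strike 8 from t_3, t_4, t_5.
t_4's domain is down to {9}, so t_4 = 9. So t_3 can't be 9.
t_5 has just one choice, so t_5 = 7. Eliminate 7 elsewhere: t_2.
t_3's domain is down to {5}, so t_3 = 5. Eliminate 5 elsewhere: t_2.
That leaves t_2 = 6.

t_1=8, t_2=6, t_3=5, t_4=9, t_5=7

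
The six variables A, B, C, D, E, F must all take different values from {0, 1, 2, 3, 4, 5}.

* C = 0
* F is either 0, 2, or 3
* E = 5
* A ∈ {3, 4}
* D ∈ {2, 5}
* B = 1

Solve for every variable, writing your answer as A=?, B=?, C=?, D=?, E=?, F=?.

A=4, B=1, C=0, D=2, E=5, F=3

B's domain is down to {1}, so B = 1.
C's domain is down to {0}, so C = 0. So F can't be 0.
E's domain is down to {5}, so E = 5. So D can't be 5.
D has just one choice, so D = 2. Strike 2 from F.
F must be 3 (only option left). Eliminate 3 elsewhere: A.
A's domain is down to {4}, so A = 4.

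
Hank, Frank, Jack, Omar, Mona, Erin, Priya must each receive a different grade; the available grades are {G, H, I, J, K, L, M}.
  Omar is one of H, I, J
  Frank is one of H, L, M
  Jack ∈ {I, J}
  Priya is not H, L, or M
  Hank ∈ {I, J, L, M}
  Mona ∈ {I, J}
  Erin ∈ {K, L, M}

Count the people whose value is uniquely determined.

The 7 variables together cover exactly {G, H, I, J, K, L, M} — 7 values for 7 variables — and G appears only in Priya's list, so Priya = G.
Among the 6 still-open variables, K fits only Erin (and all 6 values in {H, I, J, K, L, M} must be used), so Erin = K.
The 2 variables Jack and Mona are confined to {I, J}, which locks those values in; drop them from Hank, Omar.
Omar's domain is down to {H}, so Omar = H. Strike H from Frank.
Determined: Omar=H, Erin=K, Priya=G. The other people each still have more than one consistent value. That makes 3.

3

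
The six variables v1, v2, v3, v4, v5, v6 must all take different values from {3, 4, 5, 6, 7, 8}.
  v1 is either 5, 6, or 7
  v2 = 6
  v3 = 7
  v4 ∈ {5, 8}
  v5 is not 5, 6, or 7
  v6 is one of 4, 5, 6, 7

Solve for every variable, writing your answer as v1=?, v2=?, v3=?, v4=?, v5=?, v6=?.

v1=5, v2=6, v3=7, v4=8, v5=3, v6=4

v2 must be 6 (only option left). Remove 6 from v1, v6.
v3 must be 7 (only option left). Strike 7 from v1, v6.
That leaves v1 = 5. Strike 5 from v4, v6.
v4's domain is down to {8}, so v4 = 8. Remove 8 from v5.
That leaves v6 = 4. Remove 4 from v5.
v5 must be 3 (only option left).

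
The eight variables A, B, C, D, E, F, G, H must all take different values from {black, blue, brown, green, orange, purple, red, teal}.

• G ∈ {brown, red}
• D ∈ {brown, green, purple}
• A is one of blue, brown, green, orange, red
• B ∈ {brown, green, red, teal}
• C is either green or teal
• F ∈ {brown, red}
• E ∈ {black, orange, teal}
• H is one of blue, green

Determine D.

The 8 variables together cover exactly {black, blue, brown, green, orange, purple, red, teal} — 8 values for 8 variables — and black appears only in E's list, so E = black.
The 7 still-open variables together cover exactly {blue, brown, green, orange, purple, red, teal} — 7 values for 7 variables — and orange appears only in A's list, so A = orange.
The 6 still-open variables draw from only 6 values {blue, brown, green, purple, red, teal}, so each is used; only H can be blue, hence H = blue.
The 5 still-open variables together cover exactly {brown, green, purple, red, teal} — 5 values for 5 variables — and purple appears only in D's list, so D = purple.

purple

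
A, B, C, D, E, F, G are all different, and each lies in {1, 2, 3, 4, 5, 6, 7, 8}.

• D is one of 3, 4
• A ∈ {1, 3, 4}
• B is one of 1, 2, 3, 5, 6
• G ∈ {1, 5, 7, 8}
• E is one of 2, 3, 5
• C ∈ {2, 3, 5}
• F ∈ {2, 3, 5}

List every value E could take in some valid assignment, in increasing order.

2, 3, 5

C, E, F between them cover only {2, 3, 5} — a naked triple. Remove those values from A, B, D, G.
That leaves D = 4. Eliminate 4 elsewhere: A.
A has just one choice, so A = 1. Eliminate 1 elsewhere: B, G.
That leaves B = 6.
No further eliminations apply; E can still be any of 2, 3, 5.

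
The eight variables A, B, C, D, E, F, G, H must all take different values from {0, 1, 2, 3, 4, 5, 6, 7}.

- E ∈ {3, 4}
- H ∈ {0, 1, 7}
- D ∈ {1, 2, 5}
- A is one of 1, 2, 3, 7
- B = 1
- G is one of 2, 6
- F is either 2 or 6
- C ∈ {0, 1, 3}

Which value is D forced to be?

5

B has just one choice, so B = 1. Eliminate 1 elsewhere: A, C, D, H.
Among the 7 still-open variables, 4 fits only E (and all 7 values in {0, 2, 3, 4, 5, 6, 7} must be used), so E = 4.
The 6 still-open variables together cover exactly {0, 2, 3, 5, 6, 7} — 6 values for 6 variables — and 5 appears only in D's list, so D = 5.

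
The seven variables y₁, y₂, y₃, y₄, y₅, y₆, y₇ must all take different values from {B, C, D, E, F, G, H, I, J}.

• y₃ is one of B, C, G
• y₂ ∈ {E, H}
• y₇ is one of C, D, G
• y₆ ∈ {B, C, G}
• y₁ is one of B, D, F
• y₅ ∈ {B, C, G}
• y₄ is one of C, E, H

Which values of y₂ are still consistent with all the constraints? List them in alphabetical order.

E, H

The 7 variables draw from only 7 values {B, C, D, E, F, G, H}, so each is used; only y₁ can be F, hence y₁ = F.
Among the 6 still-open variables, D fits only y₇ (and all 6 values in {B, C, D, E, G, H} must be used), so y₇ = D.
y₃, y₅, y₆ share exactly the 3 values {B, C, G}; by pigeonhole those values go to them, so strike B, C, G from y₄.
No further eliminations apply; y₂ can still be any of E, H.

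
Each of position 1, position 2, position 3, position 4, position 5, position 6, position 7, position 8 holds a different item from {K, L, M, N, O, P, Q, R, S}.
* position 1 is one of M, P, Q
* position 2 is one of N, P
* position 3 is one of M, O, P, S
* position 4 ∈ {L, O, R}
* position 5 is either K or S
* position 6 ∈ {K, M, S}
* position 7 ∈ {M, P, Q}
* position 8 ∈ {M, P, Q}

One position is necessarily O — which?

position 3

The 3 variables position 1, position 7, position 8 are confined to {M, P, Q}, which locks those values in; drop them from position 2, position 3, position 6.
That leaves position 2 = N.
position 5 and position 6 between them cover only {K, S} — a naked pair. Remove those values from position 3.
So O goes to position 3.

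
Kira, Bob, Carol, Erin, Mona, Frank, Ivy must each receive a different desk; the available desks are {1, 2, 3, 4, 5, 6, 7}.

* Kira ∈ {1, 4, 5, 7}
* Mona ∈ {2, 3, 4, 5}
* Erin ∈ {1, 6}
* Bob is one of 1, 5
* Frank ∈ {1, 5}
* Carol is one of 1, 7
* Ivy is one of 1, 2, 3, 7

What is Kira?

4

Among the 7 variables, 6 fits only Erin (and all 7 values in {1, 2, 3, 4, 5, 6, 7} must be used), so Erin = 6.
The 2 variables Bob and Frank are confined to {1, 5}, which locks those values in; drop them from Kira, Carol, Mona, Ivy.
Carol must be 7 (only option left). Remove 7 from Kira, Ivy.
So Kira = 4.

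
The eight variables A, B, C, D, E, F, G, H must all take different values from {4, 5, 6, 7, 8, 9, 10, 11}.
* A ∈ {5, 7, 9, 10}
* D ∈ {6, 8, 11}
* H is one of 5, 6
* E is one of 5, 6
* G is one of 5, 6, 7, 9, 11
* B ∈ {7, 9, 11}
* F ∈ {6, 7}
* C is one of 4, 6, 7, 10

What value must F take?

The 8 variables draw from only 8 values {4, 5, 6, 7, 8, 9, 10, 11}, so each is used; only C can be 4, hence C = 4.
The 7 still-open variables together cover exactly {5, 6, 7, 8, 9, 10, 11} — 7 values for 7 variables — and 8 appears only in D's list, so D = 8.
The 6 still-open variables draw from only 6 values {5, 6, 7, 9, 10, 11}, so each is used; only A can be 10, hence A = 10.
The 2 variables E and H are confined to {5, 6}, which locks those values in; drop them from F, G.
So F = 7.

7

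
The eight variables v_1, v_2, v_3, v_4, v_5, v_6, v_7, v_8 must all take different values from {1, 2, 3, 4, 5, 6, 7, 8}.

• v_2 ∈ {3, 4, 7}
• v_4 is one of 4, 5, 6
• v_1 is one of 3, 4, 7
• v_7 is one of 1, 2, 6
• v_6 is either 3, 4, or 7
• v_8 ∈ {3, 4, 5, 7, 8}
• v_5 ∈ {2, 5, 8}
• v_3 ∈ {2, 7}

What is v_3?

Among the 8 variables, 1 fits only v_7 (and all 8 values in {1, 2, 3, 4, 5, 6, 7, 8} must be used), so v_7 = 1.
The 7 still-open variables together cover exactly {2, 3, 4, 5, 6, 7, 8} — 7 values for 7 variables — and 6 appears only in v_4's list, so v_4 = 6.
v_1, v_2, v_6 share exactly the 3 values {3, 4, 7}; by pigeonhole those values go to them, so strike 3, 4, 7 from v_3, v_8.
So v_3 = 2.

2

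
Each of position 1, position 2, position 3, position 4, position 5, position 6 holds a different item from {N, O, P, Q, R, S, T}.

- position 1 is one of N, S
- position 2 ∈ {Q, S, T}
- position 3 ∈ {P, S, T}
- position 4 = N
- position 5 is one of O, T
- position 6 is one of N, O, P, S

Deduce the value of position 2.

position 4 must be N (only option left). Eliminate N elsewhere: position 1, position 6.
position 1's domain is down to {S}, so position 1 = S. So position 2, position 3, position 6 can't be S.
The 4 still-open variables together cover exactly {O, P, Q, T} — 4 values for 4 variables — and Q appears only in position 2's list, so position 2 = Q.

Q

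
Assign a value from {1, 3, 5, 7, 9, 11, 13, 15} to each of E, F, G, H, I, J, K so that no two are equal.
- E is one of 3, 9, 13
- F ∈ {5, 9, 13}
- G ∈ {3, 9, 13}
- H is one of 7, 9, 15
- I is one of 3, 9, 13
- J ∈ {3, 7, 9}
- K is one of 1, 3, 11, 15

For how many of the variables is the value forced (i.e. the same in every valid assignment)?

3

E, G, I share exactly the 3 values {3, 9, 13}; by pigeonhole those values go to them, so strike 3, 9, 13 from F, H, J, K.
F's domain is down to {5}, so F = 5.
J's domain is down to {7}, so J = 7. Eliminate 7 elsewhere: H.
H has just one choice, so H = 15. Strike 15 from K.
Determined: F=5, H=15, J=7. The other variables each still have more than one consistent value. That makes 3.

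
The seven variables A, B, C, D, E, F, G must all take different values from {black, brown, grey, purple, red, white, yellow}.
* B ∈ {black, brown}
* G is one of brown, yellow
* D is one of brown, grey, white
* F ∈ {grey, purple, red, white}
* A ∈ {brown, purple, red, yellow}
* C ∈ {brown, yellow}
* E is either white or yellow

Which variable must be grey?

D

The 7 variables draw from only 7 values {black, brown, grey, purple, red, white, yellow}, so each is used; only B can be black, hence B = black.
C and G share exactly the 2 values {brown, yellow}; by pigeonhole those values go to them, so strike brown, yellow from A, D, E.
E has just one choice, so E = white. Eliminate white elsewhere: D, F.
So grey goes to D.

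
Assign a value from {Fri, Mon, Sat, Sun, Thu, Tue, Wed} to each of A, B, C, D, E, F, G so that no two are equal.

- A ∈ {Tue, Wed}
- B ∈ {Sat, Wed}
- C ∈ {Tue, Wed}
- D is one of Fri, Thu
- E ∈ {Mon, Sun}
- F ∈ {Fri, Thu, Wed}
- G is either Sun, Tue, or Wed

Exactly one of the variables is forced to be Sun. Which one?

The 7 variables draw from only 7 values {Fri, Mon, Sat, Sun, Thu, Tue, Wed}, so each is used; only E can be Mon, hence E = Mon.
Among the 6 still-open variables, Sat fits only B (and all 6 values in {Fri, Sat, Sun, Thu, Tue, Wed} must be used), so B = Sat.
The 5 still-open variables together cover exactly {Fri, Sun, Thu, Tue, Wed} — 5 values for 5 variables — and Sun appears only in G's list, so G = Sun.

G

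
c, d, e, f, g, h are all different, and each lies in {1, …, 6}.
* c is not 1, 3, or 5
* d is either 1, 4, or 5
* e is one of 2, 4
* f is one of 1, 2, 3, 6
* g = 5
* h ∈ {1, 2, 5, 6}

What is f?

3

g must be 5 (only option left). Eliminate 5 elsewhere: d, h.
The 5 still-open variables together cover exactly {1, 2, 3, 4, 6} — 5 values for 5 variables — and 3 appears only in f's list, so f = 3.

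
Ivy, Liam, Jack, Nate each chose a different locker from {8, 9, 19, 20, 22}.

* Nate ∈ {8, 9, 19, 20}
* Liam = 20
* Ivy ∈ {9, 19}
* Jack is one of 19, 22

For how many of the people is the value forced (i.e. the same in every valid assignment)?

Liam has just one choice, so Liam = 20. Strike 20 from Nate.
Determined: Liam=20. The other people each still have more than one consistent value. That makes 1.

1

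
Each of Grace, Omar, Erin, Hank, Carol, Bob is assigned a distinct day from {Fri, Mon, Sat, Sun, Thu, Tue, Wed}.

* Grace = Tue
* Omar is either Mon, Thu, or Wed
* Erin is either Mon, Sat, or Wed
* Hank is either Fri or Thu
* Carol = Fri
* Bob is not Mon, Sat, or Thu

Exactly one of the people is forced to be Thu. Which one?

Grace must be Tue (only option left). So Bob can't be Tue.
Carol's domain is down to {Fri}, so Carol = Fri. Strike Fri from Hank, Bob.
So Thu goes to Hank.

Hank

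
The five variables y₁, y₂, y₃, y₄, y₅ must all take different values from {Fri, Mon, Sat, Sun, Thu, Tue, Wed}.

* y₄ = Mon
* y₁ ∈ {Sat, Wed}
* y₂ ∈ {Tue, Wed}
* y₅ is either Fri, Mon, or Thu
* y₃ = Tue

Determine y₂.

Wed

y₃'s domain is down to {Tue}, so y₃ = Tue. Remove Tue from y₂.
So y₂ = Wed.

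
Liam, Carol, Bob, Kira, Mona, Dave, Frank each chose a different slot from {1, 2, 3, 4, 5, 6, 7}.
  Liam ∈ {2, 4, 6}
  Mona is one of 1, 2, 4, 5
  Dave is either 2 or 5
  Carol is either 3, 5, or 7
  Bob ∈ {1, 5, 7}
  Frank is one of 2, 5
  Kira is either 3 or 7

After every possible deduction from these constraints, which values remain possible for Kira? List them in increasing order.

3, 7

The 7 variables together cover exactly {1, 2, 3, 4, 5, 6, 7} — 7 values for 7 variables — and 6 appears only in Liam's list, so Liam = 6.
Among the 6 still-open variables, 4 fits only Mona (and all 6 values in {1, 2, 3, 4, 5, 7} must be used), so Mona = 4.
Among the 5 still-open variables, 1 fits only Bob (and all 5 values in {1, 2, 3, 5, 7} must be used), so Bob = 1.
Dave and Frank share exactly the 2 values {2, 5}; by pigeonhole those values go to them, so strike 2, 5 from Carol.
No further eliminations apply; Kira can still be any of 3, 7.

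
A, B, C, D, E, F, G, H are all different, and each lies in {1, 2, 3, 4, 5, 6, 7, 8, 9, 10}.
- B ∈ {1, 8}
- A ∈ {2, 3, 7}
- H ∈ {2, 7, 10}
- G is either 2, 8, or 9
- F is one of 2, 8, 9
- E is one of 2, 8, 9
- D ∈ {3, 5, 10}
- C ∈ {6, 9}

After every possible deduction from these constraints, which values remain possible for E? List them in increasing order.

E, F, G between them cover only {2, 8, 9} — a naked triple. Remove those values from A, B, C, H.
B's domain is down to {1}, so B = 1.
C's domain is down to {6}, so C = 6.
No further eliminations apply; E can still be any of 2, 8, 9.

2, 8, 9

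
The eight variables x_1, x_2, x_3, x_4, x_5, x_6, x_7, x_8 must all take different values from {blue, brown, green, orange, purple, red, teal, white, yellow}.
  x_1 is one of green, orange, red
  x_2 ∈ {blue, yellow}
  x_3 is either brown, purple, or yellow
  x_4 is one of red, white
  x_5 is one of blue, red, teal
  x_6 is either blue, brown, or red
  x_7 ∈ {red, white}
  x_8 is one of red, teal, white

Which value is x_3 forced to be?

purple

x_4 and x_7 between them cover only {red, white} — a naked pair. Remove those values from x_1, x_5, x_6, x_8.
That leaves x_8 = teal. Remove teal from x_5.
That leaves x_5 = blue. Strike blue from x_2, x_6.
x_6 has just one choice, so x_6 = brown. Eliminate brown elsewhere: x_3.
x_2 must be yellow (only option left). Eliminate yellow elsewhere: x_3.
So x_3 = purple.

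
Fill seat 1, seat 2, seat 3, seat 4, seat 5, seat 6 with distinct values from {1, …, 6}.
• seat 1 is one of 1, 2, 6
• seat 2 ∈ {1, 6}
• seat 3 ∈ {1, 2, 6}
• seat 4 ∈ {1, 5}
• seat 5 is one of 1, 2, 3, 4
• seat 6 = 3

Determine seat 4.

seat 6 must be 3 (only option left). Eliminate 3 elsewhere: seat 5.
Among the 5 still-open variables, 4 fits only seat 5 (and all 5 values in {1, 2, 4, 5, 6} must be used), so seat 5 = 4.
The 4 still-open variables together cover exactly {1, 2, 5, 6} — 4 values for 4 variables — and 5 appears only in seat 4's list, so seat 4 = 5.

5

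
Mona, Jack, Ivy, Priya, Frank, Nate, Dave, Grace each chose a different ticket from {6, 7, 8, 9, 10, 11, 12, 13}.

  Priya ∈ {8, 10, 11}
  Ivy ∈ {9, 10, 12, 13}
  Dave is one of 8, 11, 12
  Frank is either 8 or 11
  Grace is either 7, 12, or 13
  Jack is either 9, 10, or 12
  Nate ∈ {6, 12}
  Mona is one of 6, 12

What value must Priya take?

10

The 8 variables draw from only 8 values {6, 7, 8, 9, 10, 11, 12, 13}, so each is used; only Grace can be 7, hence Grace = 7.
Among the 7 still-open variables, 13 fits only Ivy (and all 7 values in {6, 8, 9, 10, 11, 12, 13} must be used), so Ivy = 13.
The 6 still-open variables draw from only 6 values {6, 8, 9, 10, 11, 12}, so each is used; only Jack can be 9, hence Jack = 9.
Among the 5 still-open variables, 10 fits only Priya (and all 5 values in {6, 8, 10, 11, 12} must be used), so Priya = 10.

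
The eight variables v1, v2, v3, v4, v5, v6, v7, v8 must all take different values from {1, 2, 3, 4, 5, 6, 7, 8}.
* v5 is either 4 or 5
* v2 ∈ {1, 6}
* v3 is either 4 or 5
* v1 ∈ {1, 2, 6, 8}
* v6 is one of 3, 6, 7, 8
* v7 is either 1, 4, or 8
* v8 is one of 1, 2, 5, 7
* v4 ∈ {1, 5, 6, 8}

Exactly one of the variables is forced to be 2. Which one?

Among the 8 variables, 3 fits only v6 (and all 8 values in {1, 2, 3, 4, 5, 6, 7, 8} must be used), so v6 = 3.
The 7 still-open variables draw from only 7 values {1, 2, 4, 5, 6, 7, 8}, so each is used; only v8 can be 7, hence v8 = 7.
The 6 still-open variables together cover exactly {1, 2, 4, 5, 6, 8} — 6 values for 6 variables — and 2 appears only in v1's list, so v1 = 2.

v1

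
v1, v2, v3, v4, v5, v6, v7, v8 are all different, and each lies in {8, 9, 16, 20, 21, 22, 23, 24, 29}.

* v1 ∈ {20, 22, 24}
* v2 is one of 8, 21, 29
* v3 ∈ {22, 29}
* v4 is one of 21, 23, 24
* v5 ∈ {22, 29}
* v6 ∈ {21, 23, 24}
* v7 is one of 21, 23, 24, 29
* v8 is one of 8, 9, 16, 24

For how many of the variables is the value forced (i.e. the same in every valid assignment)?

v3 and v5 share exactly the 2 values {22, 29}; by pigeonhole those values go to them, so strike 22, 29 from v1, v2, v7.
v4, v6, v7 share exactly the 3 values {21, 23, 24}; by pigeonhole those values go to them, so strike 21, 23, 24 from v1, v2, v8.
v1's domain is down to {20}, so v1 = 20.
v2's domain is down to {8}, so v2 = 8. Strike 8 from v8.
Determined: v1=20, v2=8. The other variables each still have more than one consistent value. That makes 2.

2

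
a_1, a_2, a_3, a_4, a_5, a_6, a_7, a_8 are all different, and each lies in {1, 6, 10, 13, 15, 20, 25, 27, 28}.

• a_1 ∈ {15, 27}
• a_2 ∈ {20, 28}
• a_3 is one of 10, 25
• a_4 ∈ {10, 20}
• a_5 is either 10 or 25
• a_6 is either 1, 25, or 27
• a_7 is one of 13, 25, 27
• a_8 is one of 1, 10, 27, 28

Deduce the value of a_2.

28

The 8 variables draw from only 8 values {1, 10, 13, 15, 20, 25, 27, 28}, so each is used; only a_7 can be 13, hence a_7 = 13.
The 7 still-open variables together cover exactly {1, 10, 15, 20, 25, 27, 28} — 7 values for 7 variables — and 15 appears only in a_1's list, so a_1 = 15.
The 2 variables a_3 and a_5 are confined to {10, 25}, which locks those values in; drop them from a_4, a_6, a_8.
a_4 has just one choice, so a_4 = 20. So a_2 can't be 20.
So a_2 = 28.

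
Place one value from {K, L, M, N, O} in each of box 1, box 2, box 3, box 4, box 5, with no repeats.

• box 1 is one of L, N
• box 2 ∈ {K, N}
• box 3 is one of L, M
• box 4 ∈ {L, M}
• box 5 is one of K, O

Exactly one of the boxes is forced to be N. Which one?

box 1

The 5 variables draw from only 5 values {K, L, M, N, O}, so each is used; only box 5 can be O, hence box 5 = O.
The 4 still-open variables together cover exactly {K, L, M, N} — 4 values for 4 variables — and K appears only in box 2's list, so box 2 = K.
The 3 still-open variables draw from only 3 values {L, M, N}, so each is used; only box 1 can be N, hence box 1 = N.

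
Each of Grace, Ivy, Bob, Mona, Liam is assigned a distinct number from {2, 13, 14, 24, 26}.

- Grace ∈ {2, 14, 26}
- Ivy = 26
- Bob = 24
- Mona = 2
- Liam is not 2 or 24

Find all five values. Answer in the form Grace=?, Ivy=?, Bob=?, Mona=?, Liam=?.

Ivy must be 26 (only option left). Eliminate 26 elsewhere: Grace, Liam.
That leaves Bob = 24.
That leaves Mona = 2. So Grace can't be 2.
That leaves Grace = 14. So Liam can't be 14.
Liam's domain is down to {13}, so Liam = 13.

Grace=14, Ivy=26, Bob=24, Mona=2, Liam=13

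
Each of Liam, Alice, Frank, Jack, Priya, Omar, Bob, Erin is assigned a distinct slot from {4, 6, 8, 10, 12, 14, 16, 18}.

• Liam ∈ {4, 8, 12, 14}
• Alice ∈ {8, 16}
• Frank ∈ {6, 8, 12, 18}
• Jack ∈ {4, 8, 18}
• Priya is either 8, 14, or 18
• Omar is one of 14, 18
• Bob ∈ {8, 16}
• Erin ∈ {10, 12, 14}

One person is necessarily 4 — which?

Among the 8 variables, 6 fits only Frank (and all 8 values in {4, 6, 8, 10, 12, 14, 16, 18} must be used), so Frank = 6.
Among the 7 still-open variables, 10 fits only Erin (and all 7 values in {4, 8, 10, 12, 14, 16, 18} must be used), so Erin = 10.
Among the 6 still-open variables, 12 fits only Liam (and all 6 values in {4, 8, 12, 14, 16, 18} must be used), so Liam = 12.
The 5 still-open variables together cover exactly {4, 8, 14, 16, 18} — 5 values for 5 variables — and 4 appears only in Jack's list, so Jack = 4.

Jack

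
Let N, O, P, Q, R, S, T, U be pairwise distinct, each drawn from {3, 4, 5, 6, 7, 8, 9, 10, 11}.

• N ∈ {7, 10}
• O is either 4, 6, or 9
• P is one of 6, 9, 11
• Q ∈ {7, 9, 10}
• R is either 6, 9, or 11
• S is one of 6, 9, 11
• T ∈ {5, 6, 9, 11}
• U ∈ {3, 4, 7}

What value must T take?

The 8 variables draw from only 8 values {3, 4, 5, 6, 7, 9, 10, 11}, so each is used; only U can be 3, hence U = 3.
The 7 still-open variables together cover exactly {4, 5, 6, 7, 9, 10, 11} — 7 values for 7 variables — and 4 appears only in O's list, so O = 4.
Among the 6 still-open variables, 5 fits only T (and all 6 values in {5, 6, 7, 9, 10, 11} must be used), so T = 5.

5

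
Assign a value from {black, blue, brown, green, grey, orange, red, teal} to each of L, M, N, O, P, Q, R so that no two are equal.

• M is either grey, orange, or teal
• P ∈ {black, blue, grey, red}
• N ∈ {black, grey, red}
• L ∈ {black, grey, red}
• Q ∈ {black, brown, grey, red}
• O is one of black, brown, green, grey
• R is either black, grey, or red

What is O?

L, N, R between them cover only {black, grey, red} — a naked triple. Remove those values from M, O, P, Q.
P must be blue (only option left).
That leaves Q = brown. Remove brown from O.
So O = green.

green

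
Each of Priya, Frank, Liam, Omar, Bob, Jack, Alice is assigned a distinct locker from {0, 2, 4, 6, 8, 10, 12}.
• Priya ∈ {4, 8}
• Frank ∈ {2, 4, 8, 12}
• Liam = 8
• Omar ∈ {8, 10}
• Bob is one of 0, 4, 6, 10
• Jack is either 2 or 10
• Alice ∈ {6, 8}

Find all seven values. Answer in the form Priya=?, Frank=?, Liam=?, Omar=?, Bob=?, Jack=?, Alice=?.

Priya=4, Frank=12, Liam=8, Omar=10, Bob=0, Jack=2, Alice=6

Liam's domain is down to {8}, so Liam = 8. Remove 8 from Priya, Frank, Omar, Alice.
Omar has just one choice, so Omar = 10. Remove 10 from Bob, Jack.
That leaves Jack = 2. Remove 2 from Frank.
Alice's domain is down to {6}, so Alice = 6. Remove 6 from Bob.
Priya has just one choice, so Priya = 4. Strike 4 from Frank, Bob.
Frank has just one choice, so Frank = 12.
Bob's domain is down to {0}, so Bob = 0.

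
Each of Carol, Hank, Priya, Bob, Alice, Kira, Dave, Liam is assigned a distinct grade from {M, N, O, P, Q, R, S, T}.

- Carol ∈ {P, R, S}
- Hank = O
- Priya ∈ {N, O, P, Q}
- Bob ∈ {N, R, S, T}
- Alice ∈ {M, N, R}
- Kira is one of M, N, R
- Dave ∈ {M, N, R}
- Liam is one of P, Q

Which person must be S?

Hank must be O (only option left). Remove O from Priya.
Among the 7 still-open variables, T fits only Bob (and all 7 values in {M, N, P, Q, R, S, T} must be used), so Bob = T.
Among the 6 still-open variables, S fits only Carol (and all 6 values in {M, N, P, Q, R, S} must be used), so Carol = S.

Carol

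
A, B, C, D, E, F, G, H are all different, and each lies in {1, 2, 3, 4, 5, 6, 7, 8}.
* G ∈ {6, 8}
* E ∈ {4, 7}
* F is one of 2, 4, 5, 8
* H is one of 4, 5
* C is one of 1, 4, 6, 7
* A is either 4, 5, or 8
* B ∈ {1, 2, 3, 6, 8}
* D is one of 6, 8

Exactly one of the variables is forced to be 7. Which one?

E

Among the 8 variables, 3 fits only B (and all 8 values in {1, 2, 3, 4, 5, 6, 7, 8} must be used), so B = 3.
The 7 still-open variables together cover exactly {1, 2, 4, 5, 6, 7, 8} — 7 values for 7 variables — and 1 appears only in C's list, so C = 1.
The 6 still-open variables draw from only 6 values {2, 4, 5, 6, 7, 8}, so each is used; only F can be 2, hence F = 2.
The 5 still-open variables draw from only 5 values {4, 5, 6, 7, 8}, so each is used; only E can be 7, hence E = 7.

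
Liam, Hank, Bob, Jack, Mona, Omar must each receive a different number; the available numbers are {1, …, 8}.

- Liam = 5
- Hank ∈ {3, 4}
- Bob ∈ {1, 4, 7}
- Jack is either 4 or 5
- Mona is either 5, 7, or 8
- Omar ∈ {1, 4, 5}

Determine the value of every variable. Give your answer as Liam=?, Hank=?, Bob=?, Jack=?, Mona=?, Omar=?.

Liam has just one choice, so Liam = 5. Strike 5 from Jack, Mona, Omar.
Jack's domain is down to {4}, so Jack = 4. Eliminate 4 elsewhere: Hank, Bob, Omar.
Omar has just one choice, so Omar = 1. So Bob can't be 1.
Hank's domain is down to {3}, so Hank = 3.
Bob's domain is down to {7}, so Bob = 7. Strike 7 from Mona.
Mona's domain is down to {8}, so Mona = 8.

Liam=5, Hank=3, Bob=7, Jack=4, Mona=8, Omar=1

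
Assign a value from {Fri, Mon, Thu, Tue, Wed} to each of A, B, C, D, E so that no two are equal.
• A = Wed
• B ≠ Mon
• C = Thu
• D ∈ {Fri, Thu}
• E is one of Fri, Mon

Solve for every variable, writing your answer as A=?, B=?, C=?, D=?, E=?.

A=Wed, B=Tue, C=Thu, D=Fri, E=Mon

A's domain is down to {Wed}, so A = Wed. Eliminate Wed elsewhere: B.
C's domain is down to {Thu}, so C = Thu. Eliminate Thu elsewhere: B, D.
D has just one choice, so D = Fri. So B, E can't be Fri.
E must be Mon (only option left).
That leaves B = Tue.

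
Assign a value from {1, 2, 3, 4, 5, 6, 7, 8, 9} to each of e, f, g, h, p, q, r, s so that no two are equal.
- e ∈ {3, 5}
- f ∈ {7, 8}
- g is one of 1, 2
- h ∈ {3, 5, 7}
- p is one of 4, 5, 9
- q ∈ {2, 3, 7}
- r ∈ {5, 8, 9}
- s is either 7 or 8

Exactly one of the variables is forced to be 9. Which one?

r

The 8 variables draw from only 8 values {1, 2, 3, 4, 5, 7, 8, 9}, so each is used; only g can be 1, hence g = 1.
The 7 still-open variables draw from only 7 values {2, 3, 4, 5, 7, 8, 9}, so each is used; only q can be 2, hence q = 2.
The 6 still-open variables draw from only 6 values {3, 4, 5, 7, 8, 9}, so each is used; only p can be 4, hence p = 4.
The 5 still-open variables together cover exactly {3, 5, 7, 8, 9} — 5 values for 5 variables — and 9 appears only in r's list, so r = 9.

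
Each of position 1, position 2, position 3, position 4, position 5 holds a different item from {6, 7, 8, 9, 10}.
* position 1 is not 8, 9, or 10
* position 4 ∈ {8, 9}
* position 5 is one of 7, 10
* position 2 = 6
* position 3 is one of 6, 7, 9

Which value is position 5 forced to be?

position 2 has just one choice, so position 2 = 6. So position 1, position 3 can't be 6.
position 1's domain is down to {7}, so position 1 = 7. Strike 7 from position 3, position 5.
So position 5 = 10.

10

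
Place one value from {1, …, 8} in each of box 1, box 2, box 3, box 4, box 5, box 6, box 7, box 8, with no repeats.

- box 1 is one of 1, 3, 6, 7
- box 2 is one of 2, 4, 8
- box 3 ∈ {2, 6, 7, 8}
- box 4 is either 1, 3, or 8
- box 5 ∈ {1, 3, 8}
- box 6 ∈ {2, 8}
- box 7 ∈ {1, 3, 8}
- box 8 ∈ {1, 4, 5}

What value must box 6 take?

2

The 8 variables draw from only 8 values {1, 2, 3, 4, 5, 6, 7, 8}, so each is used; only box 8 can be 5, hence box 8 = 5.
The 7 still-open variables draw from only 7 values {1, 2, 3, 4, 6, 7, 8}, so each is used; only box 2 can be 4, hence box 2 = 4.
The 3 variables box 4, box 5, box 7 are confined to {1, 3, 8}, which locks those values in; drop them from box 1, box 3, box 6.
So box 6 = 2.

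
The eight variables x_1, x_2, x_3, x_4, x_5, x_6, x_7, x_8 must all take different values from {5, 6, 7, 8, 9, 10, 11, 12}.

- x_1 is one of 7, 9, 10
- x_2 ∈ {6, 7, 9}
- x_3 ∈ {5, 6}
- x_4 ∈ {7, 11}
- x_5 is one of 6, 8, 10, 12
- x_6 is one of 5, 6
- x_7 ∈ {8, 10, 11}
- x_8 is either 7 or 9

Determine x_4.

The 8 variables together cover exactly {5, 6, 7, 8, 9, 10, 11, 12} — 8 values for 8 variables — and 12 appears only in x_5's list, so x_5 = 12.
The 7 still-open variables together cover exactly {5, 6, 7, 8, 9, 10, 11} — 7 values for 7 variables — and 8 appears only in x_7's list, so x_7 = 8.
The 6 still-open variables draw from only 6 values {5, 6, 7, 9, 10, 11}, so each is used; only x_1 can be 10, hence x_1 = 10.
Among the 5 still-open variables, 11 fits only x_4 (and all 5 values in {5, 6, 7, 9, 11} must be used), so x_4 = 11.

11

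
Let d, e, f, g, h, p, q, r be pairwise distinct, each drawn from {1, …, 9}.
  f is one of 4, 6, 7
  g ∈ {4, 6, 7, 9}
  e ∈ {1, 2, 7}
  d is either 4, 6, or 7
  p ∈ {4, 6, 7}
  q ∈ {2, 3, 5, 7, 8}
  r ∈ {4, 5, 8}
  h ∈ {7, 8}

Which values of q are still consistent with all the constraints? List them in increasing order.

2, 3

d, f, p share exactly the 3 values {4, 6, 7}; by pigeonhole those values go to them, so strike 4, 6, 7 from e, g, h, q, r.
That leaves g = 9.
h must be 8 (only option left). Strike 8 from q, r.
r must be 5 (only option left). Eliminate 5 elsewhere: q.
No further eliminations apply; q can still be any of 2, 3.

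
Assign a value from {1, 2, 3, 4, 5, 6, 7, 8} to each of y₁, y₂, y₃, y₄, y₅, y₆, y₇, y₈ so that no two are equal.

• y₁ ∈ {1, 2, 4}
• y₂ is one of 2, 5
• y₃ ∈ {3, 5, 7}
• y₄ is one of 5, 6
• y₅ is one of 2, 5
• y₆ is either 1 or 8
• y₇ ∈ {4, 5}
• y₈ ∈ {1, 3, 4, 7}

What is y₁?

1

The 8 variables draw from only 8 values {1, 2, 3, 4, 5, 6, 7, 8}, so each is used; only y₄ can be 6, hence y₄ = 6.
Among the 7 still-open variables, 8 fits only y₆ (and all 7 values in {1, 2, 3, 4, 5, 7, 8} must be used), so y₆ = 8.
y₂ and y₅ share exactly the 2 values {2, 5}; by pigeonhole those values go to them, so strike 2, 5 from y₁, y₃, y₇.
y₇ has just one choice, so y₇ = 4. So y₁, y₈ can't be 4.
So y₁ = 1.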